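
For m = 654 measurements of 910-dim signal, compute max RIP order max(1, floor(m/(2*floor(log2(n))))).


floor(log2(910)) = 9.
2*9 = 18.
m/(2*floor(log2(n))) = 654/18 ≈ 36.3333.
floor = 36.
k = max(1, 36) = 36.

36


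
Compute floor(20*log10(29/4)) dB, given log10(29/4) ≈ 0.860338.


||x||/||e|| = 29/4.
log10(29/4) ≈ 0.860338.
20*log10(||x||/||e||) ≈ 20*0.860338 = 17.20676.
floor(17.20676) = 17.

17


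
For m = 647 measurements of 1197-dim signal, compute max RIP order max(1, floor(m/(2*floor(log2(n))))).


floor(log2(1197)) = 10.
2*10 = 20.
m/(2*floor(log2(n))) = 647/20 ≈ 32.35.
floor = 32.
k = max(1, 32) = 32.

32


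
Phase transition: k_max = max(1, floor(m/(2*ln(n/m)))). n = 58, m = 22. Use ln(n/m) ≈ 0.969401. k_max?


n/m = 58/22 = 29/11.
ln(n/m) ≈ 0.969401.
2*ln(n/m) ≈ 1.938802.
m/(2*ln(n/m)) ≈ 22/1.938802 ≈ 11.3472.
floor = 11.
k_max = max(1, 11) = 11.

11


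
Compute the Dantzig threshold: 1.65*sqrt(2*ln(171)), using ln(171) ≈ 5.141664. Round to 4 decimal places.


ln(171) ≈ 5.141664.
2*ln(n) ≈ 10.283328.
sqrt(2*ln(n)) ≈ sqrt(10.283328) ≈ 3.206763.
threshold ≈ 1.65*3.206763 = 5.29115895 ≈ 5.2912.

5.2912


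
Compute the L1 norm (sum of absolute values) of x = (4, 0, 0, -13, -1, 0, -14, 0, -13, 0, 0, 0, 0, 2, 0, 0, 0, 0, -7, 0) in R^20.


Non-zero entries: [(0, 4), (3, -13), (4, -1), (6, -14), (8, -13), (13, 2), (18, -7)]
Absolute values: [4, 13, 1, 14, 13, 2, 7]
||x||_1 = sum = 54.

54


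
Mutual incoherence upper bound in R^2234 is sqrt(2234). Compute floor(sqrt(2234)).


47^2 = 2209 <= 2234 < 2304 = 48^2, so 47 <= sqrt(2234) < 48.
floor(sqrt(2234)) = 47.

47


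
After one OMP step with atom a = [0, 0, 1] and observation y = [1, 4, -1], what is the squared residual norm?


a^T a = 1.
a^T y = -1.
coeff = -1/1 = -1.
||r||^2 = 17.

17


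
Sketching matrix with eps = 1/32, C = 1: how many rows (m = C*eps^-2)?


1/eps = 32.
(1/eps)^2 = 1024.
m = 1*1024 = 1024.

1024


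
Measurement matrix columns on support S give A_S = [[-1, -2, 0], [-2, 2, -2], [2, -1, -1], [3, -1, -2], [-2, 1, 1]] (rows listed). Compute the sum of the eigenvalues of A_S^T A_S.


Sum of eigenvalues of A_S^T A_S = trace(A_S^T A_S) = sum of squared column norms of A_S.
A_S^T A_S diagonal: [22, 11, 10].
trace = 22 + 11 + 10 = 43.

43


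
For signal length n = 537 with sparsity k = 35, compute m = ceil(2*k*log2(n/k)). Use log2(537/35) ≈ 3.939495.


log2(n/k) = log2(537/35) ≈ 3.939495.
2*k*log2(n/k) ≈ 2*35*3.939495 = 275.76465.
m = ceil(275.76465) = 276.

276


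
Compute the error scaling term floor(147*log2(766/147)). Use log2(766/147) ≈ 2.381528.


log2(n/k) = log2(766/147) ≈ 2.381528.
k*log2(n/k) ≈ 147*2.381528 = 350.084616.
floor(350.084616) = 350.

350


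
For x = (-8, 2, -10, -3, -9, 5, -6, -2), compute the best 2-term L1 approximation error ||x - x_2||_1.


Sorted |x_i| descending: [10, 9, 8, 6, 5, 3, 2, 2]
Keep top 2: [10, 9]
Tail entries: [8, 6, 5, 3, 2, 2]
L1 error = sum of tail = 26.

26


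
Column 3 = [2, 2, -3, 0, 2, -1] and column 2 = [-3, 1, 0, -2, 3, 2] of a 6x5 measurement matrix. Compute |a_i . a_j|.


Inner product: 2*-3 + 2*1 + -3*0 + 0*-2 + 2*3 + -1*2
Products: [-6, 2, 0, 0, 6, -2]
Sum = 0.
|dot| = 0.

0


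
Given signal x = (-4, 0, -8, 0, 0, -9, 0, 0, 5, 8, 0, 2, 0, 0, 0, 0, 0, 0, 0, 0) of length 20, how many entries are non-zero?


Non-zero positions: [0, 2, 5, 8, 9, 11].
Sparsity = 6.

6


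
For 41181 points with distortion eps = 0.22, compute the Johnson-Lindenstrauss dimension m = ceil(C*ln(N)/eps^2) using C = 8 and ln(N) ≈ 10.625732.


ln(41181) ≈ 10.625732.
eps^2 = 0.22^2 = 0.0484.
C*ln(N)/eps^2 ≈ 8*10.625732/0.0484 ≈ 1756.3193.
m = ceil(1756.3193) = 1757.

1757


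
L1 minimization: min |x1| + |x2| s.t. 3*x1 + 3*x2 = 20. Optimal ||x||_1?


Axis intercepts:
  x1 = 20/3, x2 = 0: L1 = 20/3
  x1 = 0, x2 = 20/3: L1 = 20/3
x* = (20/3, 0)
||x*||_1 = 20/3.

20/3


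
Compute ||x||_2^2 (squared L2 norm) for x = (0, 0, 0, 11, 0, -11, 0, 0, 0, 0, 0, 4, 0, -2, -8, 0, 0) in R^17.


Non-zero entries: [(3, 11), (5, -11), (11, 4), (13, -2), (14, -8)]
Squares: [121, 121, 16, 4, 64]
||x||_2^2 = sum = 326.

326


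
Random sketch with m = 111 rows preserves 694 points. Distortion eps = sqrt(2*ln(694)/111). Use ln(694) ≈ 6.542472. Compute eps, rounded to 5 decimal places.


ln(694) ≈ 6.542472.
2*ln(N)/m ≈ 2*6.542472/111 ≈ 0.11788238.
eps = sqrt(0.11788238) ≈ 0.34334 ≈ 0.34334.

0.34334


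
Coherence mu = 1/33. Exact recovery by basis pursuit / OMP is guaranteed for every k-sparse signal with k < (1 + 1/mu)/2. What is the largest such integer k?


1/mu = 33.
1 + 1/mu = 34.
(1 + 1/mu)/2 = 17 is an integer and the inequality is strict, so k_max = 17 - 1 = 16.

16


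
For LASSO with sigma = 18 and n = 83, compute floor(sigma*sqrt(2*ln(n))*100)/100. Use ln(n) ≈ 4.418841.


ln(83) ≈ 4.418841.
2*ln(n) ≈ 8.837682.
sqrt(2*ln(n)) ≈ sqrt(8.837682) ≈ 2.972824.
lambda ≈ 18*2.972824 = 53.510832.
floor(lambda*100)/100 = 53.51.

53.51


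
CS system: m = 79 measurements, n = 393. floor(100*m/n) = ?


100*m/n = 100*79/393 ≈ 20.1018.
floor = 20.

20


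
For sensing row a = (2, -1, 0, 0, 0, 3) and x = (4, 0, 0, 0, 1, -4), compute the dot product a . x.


Non-zero terms: ['2*4', '0*1', '3*-4']
Products: [8, 0, -12]
y = sum = -4.

-4


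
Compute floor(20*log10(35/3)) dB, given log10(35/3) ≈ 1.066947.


||x||/||e|| = 35/3.
log10(35/3) ≈ 1.066947.
20*log10(||x||/||e||) ≈ 20*1.066947 = 21.33894.
floor(21.33894) = 21.

21


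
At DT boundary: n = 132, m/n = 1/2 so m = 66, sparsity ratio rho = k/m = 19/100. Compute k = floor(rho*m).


m = 1/2*132 = 66.
rho = 19/100.
rho*m = 19/100*66 = 12.54.
k = floor(12.54) = 12.

12


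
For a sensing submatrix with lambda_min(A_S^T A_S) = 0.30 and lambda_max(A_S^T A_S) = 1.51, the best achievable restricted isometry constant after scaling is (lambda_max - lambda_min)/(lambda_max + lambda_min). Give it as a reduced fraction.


lambda_max - lambda_min = 1.51 - 0.30 = 1.21.
lambda_max + lambda_min = 1.51 + 0.30 = 1.81.
delta = 1.21/1.81 = 121/181.

121/181


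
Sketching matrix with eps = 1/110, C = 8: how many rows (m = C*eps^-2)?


1/eps = 110.
(1/eps)^2 = 12100.
m = 8*12100 = 96800.

96800


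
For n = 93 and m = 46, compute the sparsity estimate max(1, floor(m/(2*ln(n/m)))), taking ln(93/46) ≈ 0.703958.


n/m = 93/46.
ln(n/m) ≈ 0.703958.
2*ln(n/m) ≈ 1.407916.
m/(2*ln(n/m)) ≈ 46/1.407916 ≈ 32.6724.
floor = 32.
k_max = max(1, 32) = 32.

32


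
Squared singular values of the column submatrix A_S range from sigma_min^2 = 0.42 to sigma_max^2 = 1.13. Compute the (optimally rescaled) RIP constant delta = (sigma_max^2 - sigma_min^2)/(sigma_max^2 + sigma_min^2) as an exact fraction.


lambda_max - lambda_min = 1.13 - 0.42 = 0.71.
lambda_max + lambda_min = 1.13 + 0.42 = 1.55.
delta = 0.71/1.55 = 71/155.

71/155


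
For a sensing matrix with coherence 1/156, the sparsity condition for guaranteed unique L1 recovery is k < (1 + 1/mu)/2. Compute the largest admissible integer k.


1/mu = 156.
1 + 1/mu = 157.
(1 + 1/mu)/2 = 78.5 is not an integer, so k_max = floor(78.5) = 78.

78


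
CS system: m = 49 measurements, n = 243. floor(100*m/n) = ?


100*m/n = 100*49/243 ≈ 20.1646.
floor = 20.

20


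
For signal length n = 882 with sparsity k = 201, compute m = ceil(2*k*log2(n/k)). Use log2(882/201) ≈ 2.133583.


log2(n/k) = log2(882/201) ≈ 2.133583.
2*k*log2(n/k) ≈ 2*201*2.133583 = 857.700366.
m = ceil(857.700366) = 858.

858


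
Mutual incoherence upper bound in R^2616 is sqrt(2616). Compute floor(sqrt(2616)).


51^2 = 2601 <= 2616 < 2704 = 52^2, so 51 <= sqrt(2616) < 52.
floor(sqrt(2616)) = 51.

51


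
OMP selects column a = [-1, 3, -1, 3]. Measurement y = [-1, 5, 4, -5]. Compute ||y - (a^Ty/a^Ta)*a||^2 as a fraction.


a^T a = 20.
a^T y = -3.
coeff = -3/20 = -3/20.
||r||^2 = 1331/20.

1331/20


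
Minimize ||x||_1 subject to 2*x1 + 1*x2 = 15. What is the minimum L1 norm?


Axis intercepts:
  x1 = 15/2, x2 = 0: L1 = 15/2
  x1 = 0, x2 = 15: L1 = 15
x* = (15/2, 0)
||x*||_1 = 15/2.

15/2


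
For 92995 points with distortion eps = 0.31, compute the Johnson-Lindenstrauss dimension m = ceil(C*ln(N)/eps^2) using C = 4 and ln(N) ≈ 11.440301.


ln(92995) ≈ 11.440301.
eps^2 = 0.31^2 = 0.0961.
C*ln(N)/eps^2 ≈ 4*11.440301/0.0961 ≈ 476.1832.
m = ceil(476.1832) = 477.

477


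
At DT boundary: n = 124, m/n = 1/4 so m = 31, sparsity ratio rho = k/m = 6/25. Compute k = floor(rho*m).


m = 1/4*124 = 31.
rho = 6/25.
rho*m = 6/25*31 = 7.44.
k = floor(7.44) = 7.

7


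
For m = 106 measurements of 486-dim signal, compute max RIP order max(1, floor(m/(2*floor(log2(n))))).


floor(log2(486)) = 8.
2*8 = 16.
m/(2*floor(log2(n))) = 106/16 ≈ 6.625.
floor = 6.
k = max(1, 6) = 6.

6


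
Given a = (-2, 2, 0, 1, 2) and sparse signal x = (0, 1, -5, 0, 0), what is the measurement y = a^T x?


Non-zero terms: ['2*1', '0*-5']
Products: [2, 0]
y = sum = 2.

2


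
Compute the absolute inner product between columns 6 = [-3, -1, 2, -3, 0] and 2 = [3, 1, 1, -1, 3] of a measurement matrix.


Inner product: -3*3 + -1*1 + 2*1 + -3*-1 + 0*3
Products: [-9, -1, 2, 3, 0]
Sum = -5.
|dot| = 5.

5


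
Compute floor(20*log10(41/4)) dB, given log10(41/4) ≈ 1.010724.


||x||/||e|| = 41/4.
log10(41/4) ≈ 1.010724.
20*log10(||x||/||e||) ≈ 20*1.010724 = 20.21448.
floor(20.21448) = 20.

20


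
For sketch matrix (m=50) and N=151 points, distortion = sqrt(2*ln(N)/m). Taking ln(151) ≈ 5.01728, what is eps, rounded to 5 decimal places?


ln(151) ≈ 5.01728.
2*ln(N)/m ≈ 2*5.01728/50 ≈ 0.2006912.
eps = sqrt(0.2006912) ≈ 0.4479857 ≈ 0.44799.

0.44799


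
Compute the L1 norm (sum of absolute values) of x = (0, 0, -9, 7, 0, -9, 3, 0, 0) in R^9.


Non-zero entries: [(2, -9), (3, 7), (5, -9), (6, 3)]
Absolute values: [9, 7, 9, 3]
||x||_1 = sum = 28.

28


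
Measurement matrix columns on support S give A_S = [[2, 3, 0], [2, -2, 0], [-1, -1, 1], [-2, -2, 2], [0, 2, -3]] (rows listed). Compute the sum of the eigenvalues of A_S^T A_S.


Sum of eigenvalues of A_S^T A_S = trace(A_S^T A_S) = sum of squared column norms of A_S.
A_S^T A_S diagonal: [13, 22, 14].
trace = 13 + 22 + 14 = 49.

49


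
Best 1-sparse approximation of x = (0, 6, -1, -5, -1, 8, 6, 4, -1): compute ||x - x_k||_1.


Sorted |x_i| descending: [8, 6, 6, 5, 4, 1, 1, 1, 0]
Keep top 1: [8]
Tail entries: [6, 6, 5, 4, 1, 1, 1, 0]
L1 error = sum of tail = 24.

24


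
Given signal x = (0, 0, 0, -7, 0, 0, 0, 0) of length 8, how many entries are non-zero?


Non-zero positions: [3].
Sparsity = 1.

1


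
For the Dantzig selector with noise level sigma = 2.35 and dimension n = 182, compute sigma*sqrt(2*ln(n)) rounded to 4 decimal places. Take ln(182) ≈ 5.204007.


ln(182) ≈ 5.204007.
2*ln(n) ≈ 10.408014.
sqrt(2*ln(n)) ≈ sqrt(10.408014) ≈ 3.226145.
threshold ≈ 2.35*3.226145 = 7.58144075 ≈ 7.5814.

7.5814


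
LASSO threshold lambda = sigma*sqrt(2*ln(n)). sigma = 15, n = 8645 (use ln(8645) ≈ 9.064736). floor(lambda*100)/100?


ln(8645) ≈ 9.064736.
2*ln(n) ≈ 18.129472.
sqrt(2*ln(n)) ≈ sqrt(18.129472) ≈ 4.257872.
lambda ≈ 15*4.257872 = 63.86808.
floor(lambda*100)/100 = 63.86.

63.86


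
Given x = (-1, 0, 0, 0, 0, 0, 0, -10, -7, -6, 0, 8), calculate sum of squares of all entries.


Non-zero entries: [(0, -1), (7, -10), (8, -7), (9, -6), (11, 8)]
Squares: [1, 100, 49, 36, 64]
||x||_2^2 = sum = 250.

250


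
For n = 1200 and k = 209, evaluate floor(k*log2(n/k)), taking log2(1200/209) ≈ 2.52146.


log2(n/k) = log2(1200/209) ≈ 2.52146.
k*log2(n/k) ≈ 209*2.52146 = 526.98514.
floor(526.98514) = 526.

526


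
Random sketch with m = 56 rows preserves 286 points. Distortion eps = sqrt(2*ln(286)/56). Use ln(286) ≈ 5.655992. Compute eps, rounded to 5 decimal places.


ln(286) ≈ 5.655992.
2*ln(N)/m ≈ 2*5.655992/56 ≈ 0.20199971.
eps = sqrt(0.20199971) ≈ 0.4494438 ≈ 0.44944.

0.44944


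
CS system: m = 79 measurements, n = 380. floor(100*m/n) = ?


100*m/n = 100*79/380 ≈ 20.7895.
floor = 20.

20


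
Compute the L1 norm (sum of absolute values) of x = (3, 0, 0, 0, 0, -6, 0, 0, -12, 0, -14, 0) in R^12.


Non-zero entries: [(0, 3), (5, -6), (8, -12), (10, -14)]
Absolute values: [3, 6, 12, 14]
||x||_1 = sum = 35.

35


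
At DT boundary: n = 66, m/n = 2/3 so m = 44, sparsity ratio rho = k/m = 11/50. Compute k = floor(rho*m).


m = 2/3*66 = 44.
rho = 11/50.
rho*m = 11/50*44 = 9.68.
k = floor(9.68) = 9.

9


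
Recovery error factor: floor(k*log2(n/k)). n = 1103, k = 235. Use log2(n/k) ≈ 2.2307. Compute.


log2(n/k) = log2(1103/235) ≈ 2.2307.
k*log2(n/k) ≈ 235*2.2307 = 524.2145.
floor(524.2145) = 524.

524


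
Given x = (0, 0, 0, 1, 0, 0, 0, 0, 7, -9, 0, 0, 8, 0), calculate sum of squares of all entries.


Non-zero entries: [(3, 1), (8, 7), (9, -9), (12, 8)]
Squares: [1, 49, 81, 64]
||x||_2^2 = sum = 195.

195


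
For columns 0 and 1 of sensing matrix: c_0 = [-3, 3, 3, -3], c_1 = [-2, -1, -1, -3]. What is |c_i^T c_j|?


Inner product: -3*-2 + 3*-1 + 3*-1 + -3*-3
Products: [6, -3, -3, 9]
Sum = 9.
|dot| = 9.

9


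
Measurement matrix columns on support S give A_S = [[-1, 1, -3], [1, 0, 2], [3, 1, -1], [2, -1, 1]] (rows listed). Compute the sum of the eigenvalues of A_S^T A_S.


Sum of eigenvalues of A_S^T A_S = trace(A_S^T A_S) = sum of squared column norms of A_S.
A_S^T A_S diagonal: [15, 3, 15].
trace = 15 + 3 + 15 = 33.

33


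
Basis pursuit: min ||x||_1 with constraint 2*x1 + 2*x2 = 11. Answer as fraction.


Axis intercepts:
  x1 = 11/2, x2 = 0: L1 = 11/2
  x1 = 0, x2 = 11/2: L1 = 11/2
x* = (11/2, 0)
||x*||_1 = 11/2.

11/2


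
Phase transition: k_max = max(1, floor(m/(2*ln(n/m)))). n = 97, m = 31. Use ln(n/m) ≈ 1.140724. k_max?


n/m = 97/31.
ln(n/m) ≈ 1.140724.
2*ln(n/m) ≈ 2.281448.
m/(2*ln(n/m)) ≈ 31/2.281448 ≈ 13.5879.
floor = 13.
k_max = max(1, 13) = 13.

13


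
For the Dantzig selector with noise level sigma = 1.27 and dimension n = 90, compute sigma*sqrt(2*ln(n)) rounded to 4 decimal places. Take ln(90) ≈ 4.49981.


ln(90) ≈ 4.49981.
2*ln(n) ≈ 8.99962.
sqrt(2*ln(n)) ≈ sqrt(8.99962) ≈ 2.999937.
threshold ≈ 1.27*2.999937 = 3.80991999 ≈ 3.8099.

3.8099


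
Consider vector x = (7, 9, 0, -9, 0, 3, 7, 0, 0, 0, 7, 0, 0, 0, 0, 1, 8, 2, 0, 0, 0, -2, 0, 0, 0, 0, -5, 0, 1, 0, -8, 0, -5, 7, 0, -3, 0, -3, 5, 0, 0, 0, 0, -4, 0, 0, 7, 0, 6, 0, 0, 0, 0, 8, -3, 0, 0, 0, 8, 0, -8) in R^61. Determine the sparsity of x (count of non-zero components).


Non-zero positions: [0, 1, 3, 5, 6, 10, 15, 16, 17, 21, 26, 28, 30, 32, 33, 35, 37, 38, 43, 46, 48, 53, 54, 58, 60].
Sparsity = 25.

25


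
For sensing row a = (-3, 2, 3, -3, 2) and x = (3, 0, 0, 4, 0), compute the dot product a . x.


Non-zero terms: ['-3*3', '-3*4']
Products: [-9, -12]
y = sum = -21.

-21


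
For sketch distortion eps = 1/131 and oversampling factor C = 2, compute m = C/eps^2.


1/eps = 131.
(1/eps)^2 = 17161.
m = 2*17161 = 34322.

34322


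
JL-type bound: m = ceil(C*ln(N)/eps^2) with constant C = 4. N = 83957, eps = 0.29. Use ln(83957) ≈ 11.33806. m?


ln(83957) ≈ 11.33806.
eps^2 = 0.29^2 = 0.0841.
C*ln(N)/eps^2 ≈ 4*11.33806/0.0841 ≈ 539.2656.
m = ceil(539.2656) = 540.

540


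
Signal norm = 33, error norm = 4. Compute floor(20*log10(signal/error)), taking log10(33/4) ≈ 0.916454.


||x||/||e|| = 33/4.
log10(33/4) ≈ 0.916454.
20*log10(||x||/||e||) ≈ 20*0.916454 = 18.32908.
floor(18.32908) = 18.

18


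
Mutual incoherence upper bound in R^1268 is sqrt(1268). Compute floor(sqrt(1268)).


35^2 = 1225 <= 1268 < 1296 = 36^2, so 35 <= sqrt(1268) < 36.
floor(sqrt(1268)) = 35.

35


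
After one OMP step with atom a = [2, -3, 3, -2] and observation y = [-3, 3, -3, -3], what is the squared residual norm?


a^T a = 26.
a^T y = -18.
coeff = -18/26 = -9/13.
||r||^2 = 306/13.

306/13


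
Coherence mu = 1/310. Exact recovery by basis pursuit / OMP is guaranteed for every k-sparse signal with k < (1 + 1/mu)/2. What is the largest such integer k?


1/mu = 310.
1 + 1/mu = 311.
(1 + 1/mu)/2 = 155.5 is not an integer, so k_max = floor(155.5) = 155.

155


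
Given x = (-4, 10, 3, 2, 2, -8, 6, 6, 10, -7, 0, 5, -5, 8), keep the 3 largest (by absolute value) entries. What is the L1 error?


Sorted |x_i| descending: [10, 10, 8, 8, 7, 6, 6, 5, 5, 4, 3, 2, 2, 0]
Keep top 3: [10, 10, 8]
Tail entries: [8, 7, 6, 6, 5, 5, 4, 3, 2, 2, 0]
L1 error = sum of tail = 48.

48


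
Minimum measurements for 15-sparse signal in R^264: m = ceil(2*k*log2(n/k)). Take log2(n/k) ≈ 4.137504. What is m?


log2(n/k) = log2(264/15) ≈ 4.137504.
2*k*log2(n/k) ≈ 2*15*4.137504 = 124.12512.
m = ceil(124.12512) = 125.

125


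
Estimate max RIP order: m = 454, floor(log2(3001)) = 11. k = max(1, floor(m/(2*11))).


floor(log2(3001)) = 11.
2*11 = 22.
m/(2*floor(log2(n))) = 454/22 ≈ 20.6364.
floor = 20.
k = max(1, 20) = 20.

20


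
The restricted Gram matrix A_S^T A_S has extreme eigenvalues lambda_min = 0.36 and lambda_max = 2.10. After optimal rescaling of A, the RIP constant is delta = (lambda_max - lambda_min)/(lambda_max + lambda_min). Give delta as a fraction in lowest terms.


lambda_max - lambda_min = 2.10 - 0.36 = 1.74.
lambda_max + lambda_min = 2.10 + 0.36 = 2.46.
delta = 1.74/2.46 = 174/246 = 29/41.

29/41


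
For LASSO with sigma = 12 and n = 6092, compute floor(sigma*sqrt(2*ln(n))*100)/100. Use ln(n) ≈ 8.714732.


ln(6092) ≈ 8.714732.
2*ln(n) ≈ 17.429464.
sqrt(2*ln(n)) ≈ sqrt(17.429464) ≈ 4.174861.
lambda ≈ 12*4.174861 = 50.098332.
floor(lambda*100)/100 = 50.09.

50.09


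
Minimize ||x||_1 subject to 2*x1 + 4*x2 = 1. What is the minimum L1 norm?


Axis intercepts:
  x1 = 1/2, x2 = 0: L1 = 1/2
  x1 = 0, x2 = 1/4: L1 = 1/4
x* = (0, 1/4)
||x*||_1 = 1/4.

1/4


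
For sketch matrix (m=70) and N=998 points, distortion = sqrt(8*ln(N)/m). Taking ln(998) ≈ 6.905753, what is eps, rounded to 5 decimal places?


ln(998) ≈ 6.905753.
8*ln(N)/m ≈ 8*6.905753/70 ≈ 0.78922891.
eps = sqrt(0.78922891) ≈ 0.8883856 ≈ 0.88839.

0.88839


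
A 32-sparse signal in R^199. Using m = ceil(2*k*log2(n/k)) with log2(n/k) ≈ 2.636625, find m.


log2(n/k) = log2(199/32) ≈ 2.636625.
2*k*log2(n/k) ≈ 2*32*2.636625 = 168.744.
m = ceil(168.744) = 169.

169


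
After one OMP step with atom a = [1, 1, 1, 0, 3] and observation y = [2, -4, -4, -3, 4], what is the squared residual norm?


a^T a = 12.
a^T y = 6.
coeff = 6/12 = 1/2.
||r||^2 = 58.

58


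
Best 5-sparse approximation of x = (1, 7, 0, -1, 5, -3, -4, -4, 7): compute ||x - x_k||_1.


Sorted |x_i| descending: [7, 7, 5, 4, 4, 3, 1, 1, 0]
Keep top 5: [7, 7, 5, 4, 4]
Tail entries: [3, 1, 1, 0]
L1 error = sum of tail = 5.

5


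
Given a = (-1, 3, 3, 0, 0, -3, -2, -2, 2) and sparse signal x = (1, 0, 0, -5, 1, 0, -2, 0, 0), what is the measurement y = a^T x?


Non-zero terms: ['-1*1', '0*-5', '0*1', '-2*-2']
Products: [-1, 0, 0, 4]
y = sum = 3.

3


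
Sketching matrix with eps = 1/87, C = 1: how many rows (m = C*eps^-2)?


1/eps = 87.
(1/eps)^2 = 7569.
m = 1*7569 = 7569.

7569


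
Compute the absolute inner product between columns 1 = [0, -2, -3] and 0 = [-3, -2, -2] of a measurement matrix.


Inner product: 0*-3 + -2*-2 + -3*-2
Products: [0, 4, 6]
Sum = 10.
|dot| = 10.

10


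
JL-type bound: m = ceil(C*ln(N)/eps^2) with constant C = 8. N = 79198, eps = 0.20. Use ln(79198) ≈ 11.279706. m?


ln(79198) ≈ 11.279706.
eps^2 = 0.20^2 = 0.04.
C*ln(N)/eps^2 ≈ 8*11.279706/0.04 ≈ 2255.9412.
m = ceil(2255.9412) = 2256.

2256


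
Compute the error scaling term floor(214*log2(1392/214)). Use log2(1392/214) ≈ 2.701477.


log2(n/k) = log2(1392/214) ≈ 2.701477.
k*log2(n/k) ≈ 214*2.701477 = 578.116078.
floor(578.116078) = 578.

578


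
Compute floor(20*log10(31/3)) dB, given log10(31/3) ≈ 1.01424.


||x||/||e|| = 31/3.
log10(31/3) ≈ 1.01424.
20*log10(||x||/||e||) ≈ 20*1.01424 = 20.2848.
floor(20.2848) = 20.

20


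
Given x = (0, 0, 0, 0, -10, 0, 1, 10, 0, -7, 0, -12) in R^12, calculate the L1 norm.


Non-zero entries: [(4, -10), (6, 1), (7, 10), (9, -7), (11, -12)]
Absolute values: [10, 1, 10, 7, 12]
||x||_1 = sum = 40.

40


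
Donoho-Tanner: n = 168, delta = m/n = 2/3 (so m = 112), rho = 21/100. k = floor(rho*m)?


m = 2/3*168 = 112.
rho = 21/100.
rho*m = 21/100*112 = 23.52.
k = floor(23.52) = 23.

23


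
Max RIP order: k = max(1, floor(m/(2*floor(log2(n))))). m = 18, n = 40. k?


floor(log2(40)) = 5.
2*5 = 10.
m/(2*floor(log2(n))) = 18/10 ≈ 1.8.
floor = 1.
k = max(1, 1) = 1.

1


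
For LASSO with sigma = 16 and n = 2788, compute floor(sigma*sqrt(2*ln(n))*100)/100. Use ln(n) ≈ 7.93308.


ln(2788) ≈ 7.93308.
2*ln(n) ≈ 15.86616.
sqrt(2*ln(n)) ≈ sqrt(15.86616) ≈ 3.983235.
lambda ≈ 16*3.983235 = 63.73176.
floor(lambda*100)/100 = 63.73.

63.73


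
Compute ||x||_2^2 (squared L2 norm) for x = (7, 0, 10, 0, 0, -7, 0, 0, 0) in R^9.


Non-zero entries: [(0, 7), (2, 10), (5, -7)]
Squares: [49, 100, 49]
||x||_2^2 = sum = 198.

198


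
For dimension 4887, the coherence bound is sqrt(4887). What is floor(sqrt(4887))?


69^2 = 4761 <= 4887 < 4900 = 70^2, so 69 <= sqrt(4887) < 70.
floor(sqrt(4887)) = 69.

69


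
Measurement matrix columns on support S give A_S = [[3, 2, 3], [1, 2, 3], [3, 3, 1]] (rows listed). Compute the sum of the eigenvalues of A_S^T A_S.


Sum of eigenvalues of A_S^T A_S = trace(A_S^T A_S) = sum of squared column norms of A_S.
A_S^T A_S diagonal: [19, 17, 19].
trace = 19 + 17 + 19 = 55.

55


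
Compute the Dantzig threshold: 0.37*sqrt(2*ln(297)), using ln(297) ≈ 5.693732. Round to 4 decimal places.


ln(297) ≈ 5.693732.
2*ln(n) ≈ 11.387464.
sqrt(2*ln(n)) ≈ sqrt(11.387464) ≈ 3.374532.
threshold ≈ 0.37*3.374532 = 1.24857684 ≈ 1.2486.

1.2486


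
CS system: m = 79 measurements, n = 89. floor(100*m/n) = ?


100*m/n = 100*79/89 ≈ 88.764.
floor = 88.

88


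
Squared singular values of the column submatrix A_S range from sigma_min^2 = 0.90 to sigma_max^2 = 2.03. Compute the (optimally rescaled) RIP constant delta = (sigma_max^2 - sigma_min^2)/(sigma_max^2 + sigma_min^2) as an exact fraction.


lambda_max - lambda_min = 2.03 - 0.90 = 1.13.
lambda_max + lambda_min = 2.03 + 0.90 = 2.93.
delta = 1.13/2.93 = 113/293.

113/293


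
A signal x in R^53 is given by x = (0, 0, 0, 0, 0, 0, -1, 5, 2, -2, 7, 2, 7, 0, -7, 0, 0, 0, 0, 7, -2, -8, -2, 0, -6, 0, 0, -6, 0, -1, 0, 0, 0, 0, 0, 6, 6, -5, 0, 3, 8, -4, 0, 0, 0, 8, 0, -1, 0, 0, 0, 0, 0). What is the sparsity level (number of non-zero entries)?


Non-zero positions: [6, 7, 8, 9, 10, 11, 12, 14, 19, 20, 21, 22, 24, 27, 29, 35, 36, 37, 39, 40, 41, 45, 47].
Sparsity = 23.

23


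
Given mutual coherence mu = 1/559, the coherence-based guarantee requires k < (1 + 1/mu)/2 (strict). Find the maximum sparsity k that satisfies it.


1/mu = 559.
1 + 1/mu = 560.
(1 + 1/mu)/2 = 280 is an integer and the inequality is strict, so k_max = 280 - 1 = 279.

279


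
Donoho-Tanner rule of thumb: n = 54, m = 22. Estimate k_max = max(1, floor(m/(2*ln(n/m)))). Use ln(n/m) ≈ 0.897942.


n/m = 54/22 = 27/11.
ln(n/m) ≈ 0.897942.
2*ln(n/m) ≈ 1.795884.
m/(2*ln(n/m)) ≈ 22/1.795884 ≈ 12.2502.
floor = 12.
k_max = max(1, 12) = 12.

12


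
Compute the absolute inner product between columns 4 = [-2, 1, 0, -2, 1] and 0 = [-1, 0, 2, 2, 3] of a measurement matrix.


Inner product: -2*-1 + 1*0 + 0*2 + -2*2 + 1*3
Products: [2, 0, 0, -4, 3]
Sum = 1.
|dot| = 1.

1


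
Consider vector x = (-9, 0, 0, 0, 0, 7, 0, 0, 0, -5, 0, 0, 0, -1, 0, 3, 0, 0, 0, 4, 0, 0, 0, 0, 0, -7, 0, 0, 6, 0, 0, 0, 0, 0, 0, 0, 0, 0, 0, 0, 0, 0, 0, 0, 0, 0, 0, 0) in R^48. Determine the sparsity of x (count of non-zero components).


Non-zero positions: [0, 5, 9, 13, 15, 19, 25, 28].
Sparsity = 8.

8


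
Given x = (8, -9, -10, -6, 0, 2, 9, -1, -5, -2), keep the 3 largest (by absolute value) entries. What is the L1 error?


Sorted |x_i| descending: [10, 9, 9, 8, 6, 5, 2, 2, 1, 0]
Keep top 3: [10, 9, 9]
Tail entries: [8, 6, 5, 2, 2, 1, 0]
L1 error = sum of tail = 24.

24


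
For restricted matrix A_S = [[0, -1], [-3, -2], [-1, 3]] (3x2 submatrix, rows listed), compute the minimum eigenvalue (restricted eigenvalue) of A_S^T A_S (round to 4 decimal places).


A_S^T A_S = [[10, 3], [3, 14]].
trace = 24.
det = 131.
disc = trace^2 - 4*det = 576 - 4*131 = 52.
sqrt(52) ≈ 7.211103.
lam_min = (24 - sqrt(52))/2 ≈ (24 - 7.211103)/2 = 8.3944485 ≈ 8.3944.

8.3944


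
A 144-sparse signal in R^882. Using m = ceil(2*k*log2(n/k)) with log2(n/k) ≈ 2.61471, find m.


log2(n/k) = log2(882/144) ≈ 2.61471.
2*k*log2(n/k) ≈ 2*144*2.61471 = 753.03648.
m = ceil(753.03648) = 754.

754


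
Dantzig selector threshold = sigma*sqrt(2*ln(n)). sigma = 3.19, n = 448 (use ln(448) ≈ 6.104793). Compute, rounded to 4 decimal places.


ln(448) ≈ 6.104793.
2*ln(n) ≈ 12.209586.
sqrt(2*ln(n)) ≈ sqrt(12.209586) ≈ 3.494222.
threshold ≈ 3.19*3.494222 = 11.14656818 ≈ 11.1466.

11.1466


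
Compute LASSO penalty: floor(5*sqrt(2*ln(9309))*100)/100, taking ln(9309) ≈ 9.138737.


ln(9309) ≈ 9.138737.
2*ln(n) ≈ 18.277474.
sqrt(2*ln(n)) ≈ sqrt(18.277474) ≈ 4.275216.
lambda ≈ 5*4.275216 = 21.37608.
floor(lambda*100)/100 = 21.37.

21.37


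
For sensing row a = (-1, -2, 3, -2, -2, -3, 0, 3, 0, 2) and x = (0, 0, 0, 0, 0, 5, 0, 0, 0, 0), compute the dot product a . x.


Non-zero terms: ['-3*5']
Products: [-15]
y = sum = -15.

-15


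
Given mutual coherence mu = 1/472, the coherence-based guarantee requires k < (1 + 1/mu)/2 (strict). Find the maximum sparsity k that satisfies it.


1/mu = 472.
1 + 1/mu = 473.
(1 + 1/mu)/2 = 236.5 is not an integer, so k_max = floor(236.5) = 236.

236


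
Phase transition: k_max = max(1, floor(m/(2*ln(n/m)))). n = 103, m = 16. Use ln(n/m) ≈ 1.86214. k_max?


n/m = 103/16.
ln(n/m) ≈ 1.86214.
2*ln(n/m) ≈ 3.72428.
m/(2*ln(n/m)) ≈ 16/3.72428 ≈ 4.2961.
floor = 4.
k_max = max(1, 4) = 4.

4


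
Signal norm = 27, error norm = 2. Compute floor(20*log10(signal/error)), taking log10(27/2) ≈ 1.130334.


||x||/||e|| = 27/2.
log10(27/2) ≈ 1.130334.
20*log10(||x||/||e||) ≈ 20*1.130334 = 22.60668.
floor(22.60668) = 22.

22


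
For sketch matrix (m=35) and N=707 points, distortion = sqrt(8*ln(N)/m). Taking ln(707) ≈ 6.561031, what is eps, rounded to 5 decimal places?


ln(707) ≈ 6.561031.
8*ln(N)/m ≈ 8*6.561031/35 ≈ 1.49966423.
eps = sqrt(1.49966423) ≈ 1.2246078 ≈ 1.22461.

1.22461


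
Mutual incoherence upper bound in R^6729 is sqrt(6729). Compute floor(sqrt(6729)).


82^2 = 6724 <= 6729 < 6889 = 83^2, so 82 <= sqrt(6729) < 83.
floor(sqrt(6729)) = 82.

82


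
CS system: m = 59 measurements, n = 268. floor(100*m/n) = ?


100*m/n = 100*59/268 ≈ 22.0149.
floor = 22.

22


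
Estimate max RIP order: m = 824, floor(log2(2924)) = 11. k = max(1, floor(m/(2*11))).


floor(log2(2924)) = 11.
2*11 = 22.
m/(2*floor(log2(n))) = 824/22 ≈ 37.4545.
floor = 37.
k = max(1, 37) = 37.

37


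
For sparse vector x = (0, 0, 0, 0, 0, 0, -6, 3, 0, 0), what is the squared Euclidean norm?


Non-zero entries: [(6, -6), (7, 3)]
Squares: [36, 9]
||x||_2^2 = sum = 45.

45


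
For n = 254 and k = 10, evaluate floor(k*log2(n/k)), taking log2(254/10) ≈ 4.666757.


log2(n/k) = log2(254/10) ≈ 4.666757.
k*log2(n/k) ≈ 10*4.666757 = 46.66757.
floor(46.66757) = 46.

46


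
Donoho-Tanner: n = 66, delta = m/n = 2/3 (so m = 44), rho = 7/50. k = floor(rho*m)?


m = 2/3*66 = 44.
rho = 7/50.
rho*m = 7/50*44 = 6.16.
k = floor(6.16) = 6.

6


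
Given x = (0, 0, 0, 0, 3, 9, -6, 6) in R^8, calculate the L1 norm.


Non-zero entries: [(4, 3), (5, 9), (6, -6), (7, 6)]
Absolute values: [3, 9, 6, 6]
||x||_1 = sum = 24.

24


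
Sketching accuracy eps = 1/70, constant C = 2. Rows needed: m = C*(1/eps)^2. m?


1/eps = 70.
(1/eps)^2 = 4900.
m = 2*4900 = 9800.

9800


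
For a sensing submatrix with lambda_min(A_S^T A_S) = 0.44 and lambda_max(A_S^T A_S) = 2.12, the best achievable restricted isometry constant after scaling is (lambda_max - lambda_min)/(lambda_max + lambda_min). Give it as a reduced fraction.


lambda_max - lambda_min = 2.12 - 0.44 = 1.68.
lambda_max + lambda_min = 2.12 + 0.44 = 2.56.
delta = 1.68/2.56 = 168/256 = 21/32.

21/32


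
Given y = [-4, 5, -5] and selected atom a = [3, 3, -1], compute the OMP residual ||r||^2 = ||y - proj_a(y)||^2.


a^T a = 19.
a^T y = 8.
coeff = 8/19 = 8/19.
||r||^2 = 1190/19.

1190/19


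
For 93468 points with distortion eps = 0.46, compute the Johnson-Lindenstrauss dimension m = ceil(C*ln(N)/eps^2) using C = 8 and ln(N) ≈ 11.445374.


ln(93468) ≈ 11.445374.
eps^2 = 0.46^2 = 0.2116.
C*ln(N)/eps^2 ≈ 8*11.445374/0.2116 ≈ 432.7174.
m = ceil(432.7174) = 433.

433


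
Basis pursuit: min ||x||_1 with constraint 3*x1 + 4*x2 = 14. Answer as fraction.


Axis intercepts:
  x1 = 14/3, x2 = 0: L1 = 14/3
  x1 = 0, x2 = 7/2: L1 = 7/2
x* = (0, 7/2)
||x*||_1 = 7/2.

7/2


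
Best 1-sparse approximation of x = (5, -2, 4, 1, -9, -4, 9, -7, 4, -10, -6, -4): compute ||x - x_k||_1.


Sorted |x_i| descending: [10, 9, 9, 7, 6, 5, 4, 4, 4, 4, 2, 1]
Keep top 1: [10]
Tail entries: [9, 9, 7, 6, 5, 4, 4, 4, 4, 2, 1]
L1 error = sum of tail = 55.

55


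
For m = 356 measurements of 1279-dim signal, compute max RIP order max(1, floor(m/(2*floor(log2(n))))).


floor(log2(1279)) = 10.
2*10 = 20.
m/(2*floor(log2(n))) = 356/20 ≈ 17.8.
floor = 17.
k = max(1, 17) = 17.

17


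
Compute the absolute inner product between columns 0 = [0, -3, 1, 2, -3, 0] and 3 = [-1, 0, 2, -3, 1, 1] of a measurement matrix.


Inner product: 0*-1 + -3*0 + 1*2 + 2*-3 + -3*1 + 0*1
Products: [0, 0, 2, -6, -3, 0]
Sum = -7.
|dot| = 7.

7


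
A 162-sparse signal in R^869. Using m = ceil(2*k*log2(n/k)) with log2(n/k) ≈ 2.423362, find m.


log2(n/k) = log2(869/162) ≈ 2.423362.
2*k*log2(n/k) ≈ 2*162*2.423362 = 785.169288.
m = ceil(785.169288) = 786.

786


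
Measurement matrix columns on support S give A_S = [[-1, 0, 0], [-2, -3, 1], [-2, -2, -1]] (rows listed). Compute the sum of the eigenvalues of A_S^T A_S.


Sum of eigenvalues of A_S^T A_S = trace(A_S^T A_S) = sum of squared column norms of A_S.
A_S^T A_S diagonal: [9, 13, 2].
trace = 9 + 13 + 2 = 24.

24


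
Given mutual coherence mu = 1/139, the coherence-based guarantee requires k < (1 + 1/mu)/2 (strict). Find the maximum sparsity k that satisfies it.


1/mu = 139.
1 + 1/mu = 140.
(1 + 1/mu)/2 = 70 is an integer and the inequality is strict, so k_max = 70 - 1 = 69.

69


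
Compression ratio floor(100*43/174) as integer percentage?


100*m/n = 100*43/174 ≈ 24.7126.
floor = 24.

24


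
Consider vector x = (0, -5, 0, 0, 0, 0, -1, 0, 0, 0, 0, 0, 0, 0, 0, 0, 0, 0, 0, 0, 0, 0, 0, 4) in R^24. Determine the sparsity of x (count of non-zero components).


Non-zero positions: [1, 6, 23].
Sparsity = 3.

3


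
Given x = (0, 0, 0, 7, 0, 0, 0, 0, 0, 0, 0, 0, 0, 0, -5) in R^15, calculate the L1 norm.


Non-zero entries: [(3, 7), (14, -5)]
Absolute values: [7, 5]
||x||_1 = sum = 12.

12


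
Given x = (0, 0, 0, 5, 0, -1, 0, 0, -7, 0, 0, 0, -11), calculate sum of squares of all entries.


Non-zero entries: [(3, 5), (5, -1), (8, -7), (12, -11)]
Squares: [25, 1, 49, 121]
||x||_2^2 = sum = 196.

196


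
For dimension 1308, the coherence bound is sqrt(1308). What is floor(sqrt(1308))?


36^2 = 1296 <= 1308 < 1369 = 37^2, so 36 <= sqrt(1308) < 37.
floor(sqrt(1308)) = 36.

36


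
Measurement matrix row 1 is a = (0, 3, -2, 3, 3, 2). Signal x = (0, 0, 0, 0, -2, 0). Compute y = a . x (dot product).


Non-zero terms: ['3*-2']
Products: [-6]
y = sum = -6.

-6


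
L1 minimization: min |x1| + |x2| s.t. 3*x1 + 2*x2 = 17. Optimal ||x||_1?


Axis intercepts:
  x1 = 17/3, x2 = 0: L1 = 17/3
  x1 = 0, x2 = 17/2: L1 = 17/2
x* = (17/3, 0)
||x*||_1 = 17/3.

17/3


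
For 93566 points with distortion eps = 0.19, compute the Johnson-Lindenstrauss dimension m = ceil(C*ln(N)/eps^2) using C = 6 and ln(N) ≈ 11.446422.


ln(93566) ≈ 11.446422.
eps^2 = 0.19^2 = 0.0361.
C*ln(N)/eps^2 ≈ 6*11.446422/0.0361 ≈ 1902.4524.
m = ceil(1902.4524) = 1903.

1903


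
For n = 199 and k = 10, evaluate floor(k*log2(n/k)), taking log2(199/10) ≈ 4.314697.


log2(n/k) = log2(199/10) ≈ 4.314697.
k*log2(n/k) ≈ 10*4.314697 = 43.14697.
floor(43.14697) = 43.

43


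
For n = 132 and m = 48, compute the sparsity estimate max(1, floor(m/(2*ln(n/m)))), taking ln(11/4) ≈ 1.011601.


n/m = 132/48 = 11/4.
ln(n/m) ≈ 1.011601.
2*ln(n/m) ≈ 2.023202.
m/(2*ln(n/m)) ≈ 48/2.023202 ≈ 23.7248.
floor = 23.
k_max = max(1, 23) = 23.

23


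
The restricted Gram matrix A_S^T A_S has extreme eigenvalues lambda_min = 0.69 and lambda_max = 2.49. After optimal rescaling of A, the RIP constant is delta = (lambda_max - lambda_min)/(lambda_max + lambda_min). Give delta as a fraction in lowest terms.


lambda_max - lambda_min = 2.49 - 0.69 = 1.80.
lambda_max + lambda_min = 2.49 + 0.69 = 3.18.
delta = 1.80/3.18 = 180/318 = 30/53.

30/53


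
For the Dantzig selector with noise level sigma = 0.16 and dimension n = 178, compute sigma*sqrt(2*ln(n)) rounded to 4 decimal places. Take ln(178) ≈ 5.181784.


ln(178) ≈ 5.181784.
2*ln(n) ≈ 10.363568.
sqrt(2*ln(n)) ≈ sqrt(10.363568) ≈ 3.21925.
threshold ≈ 0.16*3.21925 = 0.51508 ≈ 0.5151.

0.5151


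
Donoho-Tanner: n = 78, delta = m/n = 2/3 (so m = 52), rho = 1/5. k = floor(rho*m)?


m = 2/3*78 = 52.
rho = 1/5.
rho*m = 1/5*52 = 10.4.
k = floor(10.4) = 10.

10


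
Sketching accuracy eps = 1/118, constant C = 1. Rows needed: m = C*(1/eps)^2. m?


1/eps = 118.
(1/eps)^2 = 13924.
m = 1*13924 = 13924.

13924


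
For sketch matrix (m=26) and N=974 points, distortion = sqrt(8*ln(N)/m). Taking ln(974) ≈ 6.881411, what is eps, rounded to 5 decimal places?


ln(974) ≈ 6.881411.
8*ln(N)/m ≈ 8*6.881411/26 ≈ 2.11735723.
eps = sqrt(2.11735723) ≈ 1.4551142 ≈ 1.45511.

1.45511


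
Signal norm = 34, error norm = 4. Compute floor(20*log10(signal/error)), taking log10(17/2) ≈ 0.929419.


||x||/||e|| = 34/4 = 17/2.
log10(17/2) ≈ 0.929419.
20*log10(||x||/||e||) ≈ 20*0.929419 = 18.58838.
floor(18.58838) = 18.

18


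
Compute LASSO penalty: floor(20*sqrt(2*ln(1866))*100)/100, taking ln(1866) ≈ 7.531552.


ln(1866) ≈ 7.531552.
2*ln(n) ≈ 15.063104.
sqrt(2*ln(n)) ≈ sqrt(15.063104) ≈ 3.881121.
lambda ≈ 20*3.881121 = 77.62242.
floor(lambda*100)/100 = 77.62.

77.62


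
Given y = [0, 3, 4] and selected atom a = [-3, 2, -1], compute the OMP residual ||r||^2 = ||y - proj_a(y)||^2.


a^T a = 14.
a^T y = 2.
coeff = 2/14 = 1/7.
||r||^2 = 173/7.

173/7


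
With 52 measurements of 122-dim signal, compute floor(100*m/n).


100*m/n = 100*52/122 ≈ 42.623.
floor = 42.

42


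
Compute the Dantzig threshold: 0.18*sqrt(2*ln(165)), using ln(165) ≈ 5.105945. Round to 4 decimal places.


ln(165) ≈ 5.105945.
2*ln(n) ≈ 10.21189.
sqrt(2*ln(n)) ≈ sqrt(10.21189) ≈ 3.195605.
threshold ≈ 0.18*3.195605 = 0.5752089 ≈ 0.5752.

0.5752


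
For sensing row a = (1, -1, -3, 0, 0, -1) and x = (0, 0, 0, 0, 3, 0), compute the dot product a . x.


Non-zero terms: ['0*3']
Products: [0]
y = sum = 0.

0


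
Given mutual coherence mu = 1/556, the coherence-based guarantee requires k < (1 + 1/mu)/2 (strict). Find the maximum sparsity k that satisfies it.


1/mu = 556.
1 + 1/mu = 557.
(1 + 1/mu)/2 = 278.5 is not an integer, so k_max = floor(278.5) = 278.

278


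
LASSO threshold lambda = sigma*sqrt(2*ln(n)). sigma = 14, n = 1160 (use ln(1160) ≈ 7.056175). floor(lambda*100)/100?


ln(1160) ≈ 7.056175.
2*ln(n) ≈ 14.11235.
sqrt(2*ln(n)) ≈ sqrt(14.11235) ≈ 3.756641.
lambda ≈ 14*3.756641 = 52.592974.
floor(lambda*100)/100 = 52.59.

52.59


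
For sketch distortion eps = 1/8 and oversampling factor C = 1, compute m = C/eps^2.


1/eps = 8.
(1/eps)^2 = 64.
m = 1*64 = 64.

64


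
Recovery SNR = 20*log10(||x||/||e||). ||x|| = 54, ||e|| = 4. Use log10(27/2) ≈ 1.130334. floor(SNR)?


||x||/||e|| = 54/4 = 27/2.
log10(27/2) ≈ 1.130334.
20*log10(||x||/||e||) ≈ 20*1.130334 = 22.60668.
floor(22.60668) = 22.

22


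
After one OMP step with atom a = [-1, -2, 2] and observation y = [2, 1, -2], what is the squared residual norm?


a^T a = 9.
a^T y = -8.
coeff = -8/9 = -8/9.
||r||^2 = 17/9.

17/9


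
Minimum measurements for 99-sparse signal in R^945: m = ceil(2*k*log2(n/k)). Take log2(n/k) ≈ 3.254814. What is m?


log2(n/k) = log2(945/99) ≈ 3.254814.
2*k*log2(n/k) ≈ 2*99*3.254814 = 644.453172.
m = ceil(644.453172) = 645.

645


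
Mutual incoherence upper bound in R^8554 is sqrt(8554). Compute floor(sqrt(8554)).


92^2 = 8464 <= 8554 < 8649 = 93^2, so 92 <= sqrt(8554) < 93.
floor(sqrt(8554)) = 92.

92


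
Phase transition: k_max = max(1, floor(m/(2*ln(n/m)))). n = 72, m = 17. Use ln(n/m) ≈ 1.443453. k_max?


n/m = 72/17.
ln(n/m) ≈ 1.443453.
2*ln(n/m) ≈ 2.886906.
m/(2*ln(n/m)) ≈ 17/2.886906 ≈ 5.8887.
floor = 5.
k_max = max(1, 5) = 5.

5


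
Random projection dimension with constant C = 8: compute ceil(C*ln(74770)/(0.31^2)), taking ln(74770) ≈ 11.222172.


ln(74770) ≈ 11.222172.
eps^2 = 0.31^2 = 0.0961.
C*ln(N)/eps^2 ≈ 8*11.222172/0.0961 ≈ 934.2079.
m = ceil(934.2079) = 935.

935


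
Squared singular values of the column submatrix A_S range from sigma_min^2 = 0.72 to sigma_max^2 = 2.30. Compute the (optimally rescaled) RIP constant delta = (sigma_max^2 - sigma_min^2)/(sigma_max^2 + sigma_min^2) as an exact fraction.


lambda_max - lambda_min = 2.30 - 0.72 = 1.58.
lambda_max + lambda_min = 2.30 + 0.72 = 3.02.
delta = 1.58/3.02 = 158/302 = 79/151.

79/151


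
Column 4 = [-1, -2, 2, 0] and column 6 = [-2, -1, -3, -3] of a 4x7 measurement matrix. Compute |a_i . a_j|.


Inner product: -1*-2 + -2*-1 + 2*-3 + 0*-3
Products: [2, 2, -6, 0]
Sum = -2.
|dot| = 2.

2


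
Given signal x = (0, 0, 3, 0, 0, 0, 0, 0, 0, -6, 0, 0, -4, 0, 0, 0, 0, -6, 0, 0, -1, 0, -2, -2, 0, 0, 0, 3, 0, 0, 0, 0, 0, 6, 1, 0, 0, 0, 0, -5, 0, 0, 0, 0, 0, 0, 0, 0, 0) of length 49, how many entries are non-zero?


Non-zero positions: [2, 9, 12, 17, 20, 22, 23, 27, 33, 34, 39].
Sparsity = 11.

11


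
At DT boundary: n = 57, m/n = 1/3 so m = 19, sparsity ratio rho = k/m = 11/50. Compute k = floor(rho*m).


m = 1/3*57 = 19.
rho = 11/50.
rho*m = 11/50*19 = 4.18.
k = floor(4.18) = 4.

4


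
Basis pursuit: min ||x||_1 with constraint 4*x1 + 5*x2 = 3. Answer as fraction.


Axis intercepts:
  x1 = 3/4, x2 = 0: L1 = 3/4
  x1 = 0, x2 = 3/5: L1 = 3/5
x* = (0, 3/5)
||x*||_1 = 3/5.

3/5


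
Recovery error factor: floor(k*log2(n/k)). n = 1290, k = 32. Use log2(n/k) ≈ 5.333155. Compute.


log2(n/k) = log2(1290/32) ≈ 5.333155.
k*log2(n/k) ≈ 32*5.333155 = 170.66096.
floor(170.66096) = 170.

170


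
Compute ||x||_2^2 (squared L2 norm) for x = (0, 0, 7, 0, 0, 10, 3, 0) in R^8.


Non-zero entries: [(2, 7), (5, 10), (6, 3)]
Squares: [49, 100, 9]
||x||_2^2 = sum = 158.

158


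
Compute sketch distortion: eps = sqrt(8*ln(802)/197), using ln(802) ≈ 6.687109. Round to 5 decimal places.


ln(802) ≈ 6.687109.
8*ln(N)/m ≈ 8*6.687109/197 ≈ 0.27155773.
eps = sqrt(0.27155773) ≈ 0.521112 ≈ 0.52111.

0.52111


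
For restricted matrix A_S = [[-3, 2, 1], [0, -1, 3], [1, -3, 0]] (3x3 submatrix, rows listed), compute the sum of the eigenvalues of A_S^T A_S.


Sum of eigenvalues of A_S^T A_S = trace(A_S^T A_S) = sum of squared column norms of A_S.
A_S^T A_S diagonal: [10, 14, 10].
trace = 10 + 14 + 10 = 34.

34
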